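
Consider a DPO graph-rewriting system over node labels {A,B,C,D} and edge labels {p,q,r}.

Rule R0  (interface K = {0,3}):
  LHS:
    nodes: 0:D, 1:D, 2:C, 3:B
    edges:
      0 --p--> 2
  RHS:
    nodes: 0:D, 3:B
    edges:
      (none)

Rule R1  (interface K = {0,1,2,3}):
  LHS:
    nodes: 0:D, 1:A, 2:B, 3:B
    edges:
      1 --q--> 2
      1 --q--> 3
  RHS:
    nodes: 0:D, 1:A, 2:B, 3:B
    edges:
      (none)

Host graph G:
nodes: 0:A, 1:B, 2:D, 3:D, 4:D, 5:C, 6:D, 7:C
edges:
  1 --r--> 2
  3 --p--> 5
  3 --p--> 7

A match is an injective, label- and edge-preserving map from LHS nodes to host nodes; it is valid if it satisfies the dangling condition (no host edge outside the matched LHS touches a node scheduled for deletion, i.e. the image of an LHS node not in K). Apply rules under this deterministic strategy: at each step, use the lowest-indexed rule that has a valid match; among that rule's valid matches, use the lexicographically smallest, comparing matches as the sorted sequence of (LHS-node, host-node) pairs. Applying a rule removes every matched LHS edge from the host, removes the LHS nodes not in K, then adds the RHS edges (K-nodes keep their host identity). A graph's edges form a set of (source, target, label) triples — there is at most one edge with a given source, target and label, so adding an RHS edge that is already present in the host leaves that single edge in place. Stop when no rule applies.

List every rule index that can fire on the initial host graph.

R0: 4 valid matches — {0↦3, 1↦4, 2↦5, 3↦1}, {0↦3, 1↦4, 2↦7, 3↦1}, {0↦3, 1↦6, 2↦5, 3↦1} (+1 more)
R1: no valid match — LHS pattern not found

Answer: [R0]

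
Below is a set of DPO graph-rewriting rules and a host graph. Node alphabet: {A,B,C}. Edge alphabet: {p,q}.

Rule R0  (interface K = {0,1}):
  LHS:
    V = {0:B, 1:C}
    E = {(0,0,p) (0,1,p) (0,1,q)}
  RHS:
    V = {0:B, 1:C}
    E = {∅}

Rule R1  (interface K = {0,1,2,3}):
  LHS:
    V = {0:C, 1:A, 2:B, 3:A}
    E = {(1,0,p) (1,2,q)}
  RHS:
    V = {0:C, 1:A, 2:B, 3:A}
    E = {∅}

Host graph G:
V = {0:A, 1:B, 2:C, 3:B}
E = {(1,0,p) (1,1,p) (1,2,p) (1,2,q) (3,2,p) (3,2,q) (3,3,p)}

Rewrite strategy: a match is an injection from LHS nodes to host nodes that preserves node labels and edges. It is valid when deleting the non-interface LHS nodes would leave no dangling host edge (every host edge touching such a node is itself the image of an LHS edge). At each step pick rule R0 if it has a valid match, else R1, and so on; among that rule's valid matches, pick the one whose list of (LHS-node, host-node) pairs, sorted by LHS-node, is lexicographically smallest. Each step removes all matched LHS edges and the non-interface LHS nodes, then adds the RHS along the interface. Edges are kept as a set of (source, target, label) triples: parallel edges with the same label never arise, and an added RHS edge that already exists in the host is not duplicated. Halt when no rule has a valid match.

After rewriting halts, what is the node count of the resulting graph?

initial: |V|=4 |E|=7  E = 1-p->0 1-p->1 1-p->2 1-q->2 3-p->2 3-q->2 3-p->3
step 1: apply R0 at {0↦1, 1↦2}  → |V|=4 |E|=4  E = 1-p->0 3-p->2 3-q->2 3-p->3
step 2: apply R0 at {0↦3, 1↦2}  → |V|=4 |E|=1  E = 1-p->0
final graph: no rule applies after step 2
NF nodes: {0:A, 1:B, 2:C, 3:B}

Answer: 4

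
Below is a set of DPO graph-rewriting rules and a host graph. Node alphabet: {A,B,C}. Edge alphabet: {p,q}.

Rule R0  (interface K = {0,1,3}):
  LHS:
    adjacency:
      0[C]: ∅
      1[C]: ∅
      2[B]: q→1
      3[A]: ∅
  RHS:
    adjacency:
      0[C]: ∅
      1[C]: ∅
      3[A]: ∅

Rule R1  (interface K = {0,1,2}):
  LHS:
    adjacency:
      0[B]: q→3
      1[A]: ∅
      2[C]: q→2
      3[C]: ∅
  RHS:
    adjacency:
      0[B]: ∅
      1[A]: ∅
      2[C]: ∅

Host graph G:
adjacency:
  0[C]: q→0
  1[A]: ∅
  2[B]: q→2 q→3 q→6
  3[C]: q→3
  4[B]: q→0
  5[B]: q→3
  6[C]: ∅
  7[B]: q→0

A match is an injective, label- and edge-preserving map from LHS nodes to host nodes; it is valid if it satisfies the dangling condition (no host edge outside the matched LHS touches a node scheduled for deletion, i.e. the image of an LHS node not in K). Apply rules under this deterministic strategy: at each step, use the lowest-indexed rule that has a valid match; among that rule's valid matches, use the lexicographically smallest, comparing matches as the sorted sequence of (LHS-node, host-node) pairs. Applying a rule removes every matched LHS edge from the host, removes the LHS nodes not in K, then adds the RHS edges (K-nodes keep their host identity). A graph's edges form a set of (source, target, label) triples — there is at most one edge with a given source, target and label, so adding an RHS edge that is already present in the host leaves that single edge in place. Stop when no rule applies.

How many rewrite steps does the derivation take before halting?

start.  V:8 E:8  edges: 0-q->0 2-q->2 2-q->3 2-q->6 3-q->3 4-q->0 5-q->3 7-q->0
1. fire R0 via {0↦0, 1↦3, 2↦5, 3↦1}  →  V:7 E:7  edges: 0-q->0 2-q->2 2-q->3 2-q->6 3-q->3 4-q->0 7-q->0
2. fire R0 via {0↦3, 1↦0, 2↦4, 3↦1}  →  V:6 E:6  edges: 0-q->0 2-q->2 2-q->3 2-q->6 3-q->3 7-q->0
3. fire R0 via {0↦3, 1↦0, 2↦7, 3↦1}  →  V:5 E:5  edges: 0-q->0 2-q->2 2-q->3 2-q->6 3-q->3
4. fire R1 via {0↦2, 1↦1, 2↦0, 3↦6}  →  V:4 E:3  edges: 2-q->2 2-q->3 3-q->3
normal form: no rule applies after step 4

Answer: 4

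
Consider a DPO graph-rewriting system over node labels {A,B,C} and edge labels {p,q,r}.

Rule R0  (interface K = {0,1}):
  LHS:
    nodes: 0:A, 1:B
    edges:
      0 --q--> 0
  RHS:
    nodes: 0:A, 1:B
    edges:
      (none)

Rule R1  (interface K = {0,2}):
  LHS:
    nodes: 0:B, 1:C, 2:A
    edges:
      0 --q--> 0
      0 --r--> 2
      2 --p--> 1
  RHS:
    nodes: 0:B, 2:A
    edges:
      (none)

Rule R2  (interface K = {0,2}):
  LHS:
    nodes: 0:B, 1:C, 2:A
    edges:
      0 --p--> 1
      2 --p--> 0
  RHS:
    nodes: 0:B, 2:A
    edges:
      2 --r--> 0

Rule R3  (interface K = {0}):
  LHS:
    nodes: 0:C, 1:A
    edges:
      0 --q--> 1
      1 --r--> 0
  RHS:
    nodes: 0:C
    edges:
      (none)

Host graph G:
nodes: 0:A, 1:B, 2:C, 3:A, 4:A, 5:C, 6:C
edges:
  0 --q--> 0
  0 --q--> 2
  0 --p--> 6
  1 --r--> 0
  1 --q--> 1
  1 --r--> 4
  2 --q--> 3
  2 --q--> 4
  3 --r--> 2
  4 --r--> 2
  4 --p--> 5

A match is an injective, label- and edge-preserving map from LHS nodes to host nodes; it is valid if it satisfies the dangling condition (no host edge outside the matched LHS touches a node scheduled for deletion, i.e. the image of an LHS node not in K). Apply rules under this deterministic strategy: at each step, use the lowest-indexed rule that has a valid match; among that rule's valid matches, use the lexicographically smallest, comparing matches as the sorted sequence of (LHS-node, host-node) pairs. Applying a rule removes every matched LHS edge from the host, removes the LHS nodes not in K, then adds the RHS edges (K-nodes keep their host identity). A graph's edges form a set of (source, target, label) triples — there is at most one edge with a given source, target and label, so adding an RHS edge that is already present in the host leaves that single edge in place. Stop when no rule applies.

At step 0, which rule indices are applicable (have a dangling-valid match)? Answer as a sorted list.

R0: 1 valid match — {0↦0, 1↦1}
R1: 2 valid matches — {0↦1, 1↦5, 2↦4}, {0↦1, 1↦6, 2↦0}
R2: no valid match — LHS pattern not found
R3: 1 valid match — {0↦2, 1↦3}

Answer: [R0,R1,R3]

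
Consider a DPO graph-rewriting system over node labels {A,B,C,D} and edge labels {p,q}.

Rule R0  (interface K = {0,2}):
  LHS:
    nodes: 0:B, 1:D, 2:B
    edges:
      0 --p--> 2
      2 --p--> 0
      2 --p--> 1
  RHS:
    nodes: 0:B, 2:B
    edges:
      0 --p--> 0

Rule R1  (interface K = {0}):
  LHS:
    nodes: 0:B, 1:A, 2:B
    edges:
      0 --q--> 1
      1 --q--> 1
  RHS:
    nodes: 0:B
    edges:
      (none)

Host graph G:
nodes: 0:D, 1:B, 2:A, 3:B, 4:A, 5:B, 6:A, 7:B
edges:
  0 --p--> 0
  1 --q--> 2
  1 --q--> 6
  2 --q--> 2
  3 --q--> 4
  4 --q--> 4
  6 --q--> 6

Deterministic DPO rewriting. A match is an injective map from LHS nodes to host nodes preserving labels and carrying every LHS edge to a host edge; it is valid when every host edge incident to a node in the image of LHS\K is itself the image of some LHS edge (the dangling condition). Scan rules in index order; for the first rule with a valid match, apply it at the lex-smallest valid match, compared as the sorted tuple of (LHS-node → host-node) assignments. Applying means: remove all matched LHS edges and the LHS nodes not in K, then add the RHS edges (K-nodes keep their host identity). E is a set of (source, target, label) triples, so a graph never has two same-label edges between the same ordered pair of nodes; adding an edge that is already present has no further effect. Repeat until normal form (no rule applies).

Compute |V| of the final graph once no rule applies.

initial: |V|=8 |E|=7  E = 0-p->0 1-q->2 1-q->6 2-q->2 3-q->4 4-q->4 6-q->6
step 1: apply R1 at {0↦1, 1↦2, 2↦5}  → |V|=6 |E|=5  E = 0-p->0 1-q->6 3-q->4 4-q->4 6-q->6
step 2: apply R1 at {0↦1, 1↦6, 2↦7}  → |V|=4 |E|=3  E = 0-p->0 3-q->4 4-q->4
step 3: apply R1 at {0↦3, 1↦4, 2↦1}  → |V|=2 |E|=1  E = 0-p->0
normal form: no rule applies after step 3
NF nodes: {0:D, 3:B}

Answer: 2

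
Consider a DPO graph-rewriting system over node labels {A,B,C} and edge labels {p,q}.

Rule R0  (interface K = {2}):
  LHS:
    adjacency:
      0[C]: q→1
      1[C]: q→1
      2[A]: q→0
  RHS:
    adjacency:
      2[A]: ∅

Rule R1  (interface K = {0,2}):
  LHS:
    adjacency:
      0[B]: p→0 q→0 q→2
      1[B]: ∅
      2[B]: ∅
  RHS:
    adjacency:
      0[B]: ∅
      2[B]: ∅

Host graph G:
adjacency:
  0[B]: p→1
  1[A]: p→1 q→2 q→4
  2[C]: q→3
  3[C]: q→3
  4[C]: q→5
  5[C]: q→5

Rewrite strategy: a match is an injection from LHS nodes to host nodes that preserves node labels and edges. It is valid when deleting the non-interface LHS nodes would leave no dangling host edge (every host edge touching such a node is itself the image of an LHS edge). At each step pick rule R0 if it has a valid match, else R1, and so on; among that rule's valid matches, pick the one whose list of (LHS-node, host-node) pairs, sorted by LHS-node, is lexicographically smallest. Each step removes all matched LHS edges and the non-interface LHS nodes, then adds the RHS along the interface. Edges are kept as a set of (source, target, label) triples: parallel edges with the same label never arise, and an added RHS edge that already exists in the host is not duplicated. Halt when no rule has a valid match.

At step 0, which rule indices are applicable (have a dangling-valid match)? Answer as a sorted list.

R0: 2 valid matches — {0↦2, 1↦3, 2↦1}, {0↦4, 1↦5, 2↦1}
R1: no valid match — LHS pattern not found

Answer: [R0]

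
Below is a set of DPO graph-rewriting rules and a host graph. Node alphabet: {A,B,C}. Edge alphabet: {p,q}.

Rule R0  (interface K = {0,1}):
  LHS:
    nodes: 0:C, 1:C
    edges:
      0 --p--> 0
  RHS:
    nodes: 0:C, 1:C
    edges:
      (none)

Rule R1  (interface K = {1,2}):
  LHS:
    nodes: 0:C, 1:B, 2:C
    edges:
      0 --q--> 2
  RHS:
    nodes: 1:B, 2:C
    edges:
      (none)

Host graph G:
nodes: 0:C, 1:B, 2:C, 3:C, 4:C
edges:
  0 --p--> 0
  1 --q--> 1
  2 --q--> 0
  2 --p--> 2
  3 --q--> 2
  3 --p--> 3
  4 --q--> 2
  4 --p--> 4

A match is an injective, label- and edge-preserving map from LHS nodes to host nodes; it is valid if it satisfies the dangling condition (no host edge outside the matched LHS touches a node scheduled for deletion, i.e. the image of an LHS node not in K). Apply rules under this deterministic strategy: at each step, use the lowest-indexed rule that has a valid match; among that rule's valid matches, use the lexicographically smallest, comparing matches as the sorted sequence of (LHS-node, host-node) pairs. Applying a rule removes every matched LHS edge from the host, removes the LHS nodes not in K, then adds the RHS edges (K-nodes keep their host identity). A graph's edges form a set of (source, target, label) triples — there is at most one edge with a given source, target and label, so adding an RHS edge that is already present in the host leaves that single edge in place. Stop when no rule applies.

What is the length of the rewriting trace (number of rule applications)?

Answer: 7

Rewrite trace:
start.  V:5 E:8  edges: 0-p->0 1-q->1 2-q->0 2-p->2 3-q->2 3-p->3 4-q->2 4-p->4
1. fire R0 via {0↦0, 1↦2}  →  V:5 E:7  edges: 1-q->1 2-q->0 2-p->2 3-q->2 3-p->3 4-q->2 4-p->4
2. fire R0 via {0↦2, 1↦0}  →  V:5 E:6  edges: 1-q->1 2-q->0 3-q->2 3-p->3 4-q->2 4-p->4
3. fire R0 via {0↦3, 1↦0}  →  V:5 E:5  edges: 1-q->1 2-q->0 3-q->2 4-q->2 4-p->4
4. fire R0 via {0↦4, 1↦0}  →  V:5 E:4  edges: 1-q->1 2-q->0 3-q->2 4-q->2
5. fire R1 via {0↦3, 1↦1, 2↦2}  →  V:4 E:3  edges: 1-q->1 2-q->0 4-q->2
6. fire R1 via {0↦4, 1↦1, 2↦2}  →  V:3 E:2  edges: 1-q->1 2-q->0
7. fire R1 via {0↦2, 1↦1, 2↦0}  →  V:2 E:1  edges: 1-q->1
normal form: no rule applies after step 7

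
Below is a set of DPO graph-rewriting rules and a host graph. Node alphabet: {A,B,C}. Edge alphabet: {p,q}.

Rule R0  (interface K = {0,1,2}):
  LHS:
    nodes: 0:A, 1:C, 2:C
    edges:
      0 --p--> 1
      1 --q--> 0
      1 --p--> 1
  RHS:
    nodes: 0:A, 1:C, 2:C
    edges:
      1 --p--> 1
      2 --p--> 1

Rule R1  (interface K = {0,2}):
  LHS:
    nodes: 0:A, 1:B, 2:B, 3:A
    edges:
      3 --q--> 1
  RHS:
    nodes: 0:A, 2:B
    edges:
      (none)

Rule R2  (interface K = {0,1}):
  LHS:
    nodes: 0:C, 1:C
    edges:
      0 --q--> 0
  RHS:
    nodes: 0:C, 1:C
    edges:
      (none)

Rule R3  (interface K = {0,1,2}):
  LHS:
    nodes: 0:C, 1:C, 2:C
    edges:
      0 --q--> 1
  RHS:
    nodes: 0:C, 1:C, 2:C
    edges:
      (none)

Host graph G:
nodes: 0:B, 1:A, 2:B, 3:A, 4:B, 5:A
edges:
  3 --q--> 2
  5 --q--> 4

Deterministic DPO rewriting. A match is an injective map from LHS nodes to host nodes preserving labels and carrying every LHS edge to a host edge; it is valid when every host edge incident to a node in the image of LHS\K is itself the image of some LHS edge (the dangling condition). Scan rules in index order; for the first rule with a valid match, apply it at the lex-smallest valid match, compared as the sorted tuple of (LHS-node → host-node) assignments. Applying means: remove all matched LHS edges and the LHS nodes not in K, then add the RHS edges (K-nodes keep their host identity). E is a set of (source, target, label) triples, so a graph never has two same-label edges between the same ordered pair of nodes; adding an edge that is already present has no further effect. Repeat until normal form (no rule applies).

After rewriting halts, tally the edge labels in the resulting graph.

Answer: (no edges)

Derivation:
initial: |V|=6 |E|=2  E = 3-q->2 5-q->4
step 1: apply R1 at {0↦1, 1↦2, 2↦0, 3↦3}  → |V|=4 |E|=1  E = 5-q->4
step 2: apply R1 at {0↦1, 1↦4, 2↦0, 3↦5}  → |V|=2 |E|=0  E = ∅
final graph: no rule applies after step 2
NF edges: []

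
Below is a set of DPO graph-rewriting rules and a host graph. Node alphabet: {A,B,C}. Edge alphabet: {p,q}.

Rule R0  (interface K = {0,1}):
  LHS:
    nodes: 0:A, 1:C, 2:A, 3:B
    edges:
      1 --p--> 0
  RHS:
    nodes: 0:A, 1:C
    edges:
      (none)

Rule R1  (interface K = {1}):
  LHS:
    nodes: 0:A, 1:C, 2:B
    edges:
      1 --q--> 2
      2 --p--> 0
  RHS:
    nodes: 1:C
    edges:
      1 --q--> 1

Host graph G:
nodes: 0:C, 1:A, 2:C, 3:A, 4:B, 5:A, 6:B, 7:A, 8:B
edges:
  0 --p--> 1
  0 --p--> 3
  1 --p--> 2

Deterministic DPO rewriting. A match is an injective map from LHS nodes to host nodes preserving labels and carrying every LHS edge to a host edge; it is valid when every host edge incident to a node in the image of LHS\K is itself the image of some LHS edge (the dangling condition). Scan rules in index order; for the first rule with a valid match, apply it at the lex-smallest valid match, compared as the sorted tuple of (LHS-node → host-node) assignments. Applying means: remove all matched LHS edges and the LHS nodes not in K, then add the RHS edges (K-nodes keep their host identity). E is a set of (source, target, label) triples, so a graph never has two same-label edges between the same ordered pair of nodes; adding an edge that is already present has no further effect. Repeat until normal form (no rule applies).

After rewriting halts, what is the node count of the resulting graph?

Answer: 5

Derivation:
initial: |V|=9 |E|=3  E = 0-p->1 0-p->3 1-p->2
step 1: apply R0 at {0↦1, 1↦0, 2↦5, 3↦4}  → |V|=7 |E|=2  E = 0-p->3 1-p->2
step 2: apply R0 at {0↦3, 1↦0, 2↦7, 3↦6}  → |V|=5 |E|=1  E = 1-p->2
normal form: no rule applies after step 2
NF nodes: {0:C, 1:A, 2:C, 3:A, 8:B}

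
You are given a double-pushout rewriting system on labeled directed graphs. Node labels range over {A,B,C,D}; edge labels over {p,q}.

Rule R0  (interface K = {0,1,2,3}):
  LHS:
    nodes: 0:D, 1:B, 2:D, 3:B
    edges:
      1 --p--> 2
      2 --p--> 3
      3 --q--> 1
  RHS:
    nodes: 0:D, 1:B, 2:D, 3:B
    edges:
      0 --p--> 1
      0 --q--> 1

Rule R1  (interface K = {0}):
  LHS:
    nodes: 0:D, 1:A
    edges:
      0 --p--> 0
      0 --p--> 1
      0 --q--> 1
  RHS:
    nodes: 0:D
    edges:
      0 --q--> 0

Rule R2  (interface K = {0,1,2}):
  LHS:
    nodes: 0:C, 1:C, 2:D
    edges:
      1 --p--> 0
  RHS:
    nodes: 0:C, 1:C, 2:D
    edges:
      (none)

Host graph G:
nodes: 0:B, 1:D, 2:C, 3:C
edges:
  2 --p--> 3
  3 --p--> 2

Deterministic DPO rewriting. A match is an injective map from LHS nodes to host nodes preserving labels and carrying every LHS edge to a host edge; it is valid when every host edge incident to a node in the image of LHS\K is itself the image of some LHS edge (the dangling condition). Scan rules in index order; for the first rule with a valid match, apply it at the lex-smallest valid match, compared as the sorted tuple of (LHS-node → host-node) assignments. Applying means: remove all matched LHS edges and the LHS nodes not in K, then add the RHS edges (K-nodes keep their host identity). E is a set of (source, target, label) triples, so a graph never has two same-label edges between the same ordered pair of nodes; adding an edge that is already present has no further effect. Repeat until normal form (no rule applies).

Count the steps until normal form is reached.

initial: |V|=4 |E|=2  E = 2-p->3 3-p->2
step 1: apply R2 at {0↦2, 1↦3, 2↦1}  → |V|=4 |E|=1  E = 2-p->3
step 2: apply R2 at {0↦3, 1↦2, 2↦1}  → |V|=4 |E|=0  E = ∅
halt: no rule applies after step 2

Answer: 2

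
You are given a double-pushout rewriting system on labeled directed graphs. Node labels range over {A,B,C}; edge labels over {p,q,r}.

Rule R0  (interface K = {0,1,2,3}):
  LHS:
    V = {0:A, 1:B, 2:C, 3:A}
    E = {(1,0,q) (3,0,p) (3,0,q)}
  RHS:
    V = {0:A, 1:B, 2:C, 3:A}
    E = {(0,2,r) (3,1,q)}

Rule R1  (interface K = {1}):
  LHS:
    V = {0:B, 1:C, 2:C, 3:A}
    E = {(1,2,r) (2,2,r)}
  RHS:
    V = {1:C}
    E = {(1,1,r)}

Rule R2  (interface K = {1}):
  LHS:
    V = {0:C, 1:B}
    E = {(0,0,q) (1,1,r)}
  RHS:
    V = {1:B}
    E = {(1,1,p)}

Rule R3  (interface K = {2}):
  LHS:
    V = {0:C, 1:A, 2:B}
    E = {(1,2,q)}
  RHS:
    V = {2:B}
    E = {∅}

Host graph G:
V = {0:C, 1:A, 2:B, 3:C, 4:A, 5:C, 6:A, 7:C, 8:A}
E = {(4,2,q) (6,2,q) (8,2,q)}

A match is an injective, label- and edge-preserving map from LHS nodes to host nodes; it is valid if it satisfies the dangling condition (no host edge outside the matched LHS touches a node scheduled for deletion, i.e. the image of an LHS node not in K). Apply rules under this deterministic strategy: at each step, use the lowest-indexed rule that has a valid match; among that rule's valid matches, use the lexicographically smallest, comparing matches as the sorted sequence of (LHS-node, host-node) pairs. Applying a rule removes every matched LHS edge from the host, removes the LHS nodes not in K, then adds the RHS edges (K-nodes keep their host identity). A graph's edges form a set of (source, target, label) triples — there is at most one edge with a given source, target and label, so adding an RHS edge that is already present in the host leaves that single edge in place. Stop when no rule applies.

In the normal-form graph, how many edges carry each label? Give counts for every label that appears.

[0] host  ⇒  9 nodes, 3 edges  {4-q->2 6-q->2 8-q->2}
[1] R3 @ {0↦0, 1↦4, 2↦2}  ⇒  7 nodes, 2 edges  {6-q->2 8-q->2}
[2] R3 @ {0↦3, 1↦6, 2↦2}  ⇒  5 nodes, 1 edges  {8-q->2}
[3] R3 @ {0↦5, 1↦8, 2↦2}  ⇒  3 nodes, 0 edges  {∅}
final graph: no rule applies after step 3
NF edges: []

Answer: (no edges)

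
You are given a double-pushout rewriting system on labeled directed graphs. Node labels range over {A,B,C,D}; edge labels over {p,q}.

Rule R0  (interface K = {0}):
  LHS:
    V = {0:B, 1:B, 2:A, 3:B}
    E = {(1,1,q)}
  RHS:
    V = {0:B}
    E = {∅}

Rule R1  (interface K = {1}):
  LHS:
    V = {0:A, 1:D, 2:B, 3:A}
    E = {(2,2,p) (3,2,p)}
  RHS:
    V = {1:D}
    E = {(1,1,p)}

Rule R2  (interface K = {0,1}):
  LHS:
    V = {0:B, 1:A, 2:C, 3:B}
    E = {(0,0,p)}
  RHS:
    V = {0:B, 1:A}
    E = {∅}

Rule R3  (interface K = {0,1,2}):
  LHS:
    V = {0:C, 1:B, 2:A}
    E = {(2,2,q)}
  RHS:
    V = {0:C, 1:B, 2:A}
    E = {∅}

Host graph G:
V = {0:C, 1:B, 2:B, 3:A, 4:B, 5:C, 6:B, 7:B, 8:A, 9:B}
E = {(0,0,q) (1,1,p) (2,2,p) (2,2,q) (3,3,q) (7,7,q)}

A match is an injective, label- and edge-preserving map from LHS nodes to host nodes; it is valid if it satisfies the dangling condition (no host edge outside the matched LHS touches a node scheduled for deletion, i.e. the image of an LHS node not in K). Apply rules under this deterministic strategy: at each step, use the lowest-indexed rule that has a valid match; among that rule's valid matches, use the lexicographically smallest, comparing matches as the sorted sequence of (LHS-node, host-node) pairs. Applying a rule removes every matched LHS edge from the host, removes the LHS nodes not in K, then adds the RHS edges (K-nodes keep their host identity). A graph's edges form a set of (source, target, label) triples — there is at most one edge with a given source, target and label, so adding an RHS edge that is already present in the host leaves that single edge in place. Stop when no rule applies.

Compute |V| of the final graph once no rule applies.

initial: |V|=10 |E|=6  E = 0-q->0 1-p->1 2-p->2 2-q->2 3-q->3 7-q->7
step 1: apply R0 at {0↦1, 1↦7, 2↦8, 3↦4}  → |V|=7 |E|=5  E = 0-q->0 1-p->1 2-p->2 2-q->2 3-q->3
step 2: apply R2 at {0↦1, 1↦3, 2↦5, 3↦6}  → |V|=5 |E|=4  E = 0-q->0 2-p->2 2-q->2 3-q->3
step 3: apply R3 at {0↦0, 1↦1, 2↦3}  → |V|=5 |E|=3  E = 0-q->0 2-p->2 2-q->2
halt: no rule applies after step 3
NF nodes: {0:C, 1:B, 2:B, 3:A, 9:B}

Answer: 5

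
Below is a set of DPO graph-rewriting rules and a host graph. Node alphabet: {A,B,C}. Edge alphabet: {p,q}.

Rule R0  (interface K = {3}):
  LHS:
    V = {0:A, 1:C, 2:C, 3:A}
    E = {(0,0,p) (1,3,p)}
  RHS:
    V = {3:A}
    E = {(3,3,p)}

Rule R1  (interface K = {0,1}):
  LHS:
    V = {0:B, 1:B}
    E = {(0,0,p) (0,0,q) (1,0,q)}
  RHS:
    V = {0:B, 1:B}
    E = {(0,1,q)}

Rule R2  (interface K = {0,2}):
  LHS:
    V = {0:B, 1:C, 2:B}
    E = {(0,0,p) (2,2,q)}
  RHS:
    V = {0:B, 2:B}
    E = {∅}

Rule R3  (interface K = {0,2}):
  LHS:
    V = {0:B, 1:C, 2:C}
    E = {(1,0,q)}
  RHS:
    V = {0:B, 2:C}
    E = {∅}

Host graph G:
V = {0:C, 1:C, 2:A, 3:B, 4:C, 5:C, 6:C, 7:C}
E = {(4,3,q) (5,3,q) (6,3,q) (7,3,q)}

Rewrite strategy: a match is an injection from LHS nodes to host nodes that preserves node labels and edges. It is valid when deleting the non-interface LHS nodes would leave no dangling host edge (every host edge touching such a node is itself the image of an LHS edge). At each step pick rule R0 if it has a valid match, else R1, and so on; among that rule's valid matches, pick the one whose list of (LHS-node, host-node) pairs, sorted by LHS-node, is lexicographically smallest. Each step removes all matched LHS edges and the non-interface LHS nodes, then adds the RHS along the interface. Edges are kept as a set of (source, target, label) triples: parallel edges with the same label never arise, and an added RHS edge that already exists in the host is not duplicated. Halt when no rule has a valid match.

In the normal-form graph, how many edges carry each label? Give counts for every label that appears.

[0] host  ⇒  8 nodes, 4 edges  {4-q->3 5-q->3 6-q->3 7-q->3}
[1] R3 @ {0↦3, 1↦4, 2↦0}  ⇒  7 nodes, 3 edges  {5-q->3 6-q->3 7-q->3}
[2] R3 @ {0↦3, 1↦5, 2↦0}  ⇒  6 nodes, 2 edges  {6-q->3 7-q->3}
[3] R3 @ {0↦3, 1↦6, 2↦0}  ⇒  5 nodes, 1 edges  {7-q->3}
[4] R3 @ {0↦3, 1↦7, 2↦0}  ⇒  4 nodes, 0 edges  {∅}
halt: no rule applies after step 4
NF edges: []

Answer: (no edges)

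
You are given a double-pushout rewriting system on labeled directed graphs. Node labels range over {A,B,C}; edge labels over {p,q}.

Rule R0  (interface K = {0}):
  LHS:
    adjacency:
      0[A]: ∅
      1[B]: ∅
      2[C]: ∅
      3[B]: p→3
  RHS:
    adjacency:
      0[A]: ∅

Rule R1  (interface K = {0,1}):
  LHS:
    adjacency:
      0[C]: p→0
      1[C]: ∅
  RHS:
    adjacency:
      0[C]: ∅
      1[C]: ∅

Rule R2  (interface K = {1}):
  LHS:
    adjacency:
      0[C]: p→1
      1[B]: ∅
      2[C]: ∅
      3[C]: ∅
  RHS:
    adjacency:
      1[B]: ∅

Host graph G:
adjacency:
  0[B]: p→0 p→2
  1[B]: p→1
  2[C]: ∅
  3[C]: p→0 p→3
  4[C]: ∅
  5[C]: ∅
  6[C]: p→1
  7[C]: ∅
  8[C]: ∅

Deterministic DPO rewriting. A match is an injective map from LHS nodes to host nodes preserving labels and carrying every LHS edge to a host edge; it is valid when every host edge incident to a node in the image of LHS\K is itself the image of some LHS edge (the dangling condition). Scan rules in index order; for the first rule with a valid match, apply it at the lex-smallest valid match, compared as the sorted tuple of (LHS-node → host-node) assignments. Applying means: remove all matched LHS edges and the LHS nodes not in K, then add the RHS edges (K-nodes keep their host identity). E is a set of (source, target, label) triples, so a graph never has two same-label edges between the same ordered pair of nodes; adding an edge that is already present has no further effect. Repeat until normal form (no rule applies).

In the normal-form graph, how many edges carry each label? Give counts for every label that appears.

initial: |V|=9 |E|=6  E = 0-p->0 0-p->2 1-p->1 3-p->0 3-p->3 6-p->1
step 1: apply R1 at {0↦3, 1↦2}  → |V|=9 |E|=5  E = 0-p->0 0-p->2 1-p->1 3-p->0 6-p->1
step 2: apply R2 at {0↦3, 1↦0, 2↦4, 3↦5}  → |V|=6 |E|=4  E = 0-p->0 0-p->2 1-p->1 6-p->1
step 3: apply R2 at {0↦6, 1↦1, 2↦7, 3↦8}  → |V|=3 |E|=3  E = 0-p->0 0-p->2 1-p->1
halt: no rule applies after step 3
NF edges: [(0, 0, 'p'), (0, 2, 'p'), (1, 1, 'p')]

Answer: p:3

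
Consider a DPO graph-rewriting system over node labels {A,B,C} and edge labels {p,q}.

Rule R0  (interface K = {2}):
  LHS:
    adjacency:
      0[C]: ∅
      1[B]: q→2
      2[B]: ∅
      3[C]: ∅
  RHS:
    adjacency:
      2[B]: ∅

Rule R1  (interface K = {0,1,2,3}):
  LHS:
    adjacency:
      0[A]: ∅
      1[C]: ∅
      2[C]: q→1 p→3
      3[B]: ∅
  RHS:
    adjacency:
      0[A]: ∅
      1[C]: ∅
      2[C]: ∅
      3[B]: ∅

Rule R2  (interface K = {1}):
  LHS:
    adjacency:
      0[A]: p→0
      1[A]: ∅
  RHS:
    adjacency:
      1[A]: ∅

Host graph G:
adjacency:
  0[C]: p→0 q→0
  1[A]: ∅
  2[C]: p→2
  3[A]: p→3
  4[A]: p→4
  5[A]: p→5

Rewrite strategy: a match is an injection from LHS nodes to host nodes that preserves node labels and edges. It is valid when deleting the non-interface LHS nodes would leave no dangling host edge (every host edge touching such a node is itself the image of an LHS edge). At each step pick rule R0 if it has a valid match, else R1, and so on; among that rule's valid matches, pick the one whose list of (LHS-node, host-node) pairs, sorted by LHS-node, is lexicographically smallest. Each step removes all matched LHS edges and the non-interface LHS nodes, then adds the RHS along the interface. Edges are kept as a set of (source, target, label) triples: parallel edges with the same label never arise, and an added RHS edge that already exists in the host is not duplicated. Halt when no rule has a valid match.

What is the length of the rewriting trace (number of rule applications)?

initial: |V|=6 |E|=6  E = 0-p->0 0-q->0 2-p->2 3-p->3 4-p->4 5-p->5
step 1: apply R2 at {0↦3, 1↦1}  → |V|=5 |E|=5  E = 0-p->0 0-q->0 2-p->2 4-p->4 5-p->5
step 2: apply R2 at {0↦4, 1↦1}  → |V|=4 |E|=4  E = 0-p->0 0-q->0 2-p->2 5-p->5
step 3: apply R2 at {0↦5, 1↦1}  → |V|=3 |E|=3  E = 0-p->0 0-q->0 2-p->2
normal form: no rule applies after step 3

Answer: 3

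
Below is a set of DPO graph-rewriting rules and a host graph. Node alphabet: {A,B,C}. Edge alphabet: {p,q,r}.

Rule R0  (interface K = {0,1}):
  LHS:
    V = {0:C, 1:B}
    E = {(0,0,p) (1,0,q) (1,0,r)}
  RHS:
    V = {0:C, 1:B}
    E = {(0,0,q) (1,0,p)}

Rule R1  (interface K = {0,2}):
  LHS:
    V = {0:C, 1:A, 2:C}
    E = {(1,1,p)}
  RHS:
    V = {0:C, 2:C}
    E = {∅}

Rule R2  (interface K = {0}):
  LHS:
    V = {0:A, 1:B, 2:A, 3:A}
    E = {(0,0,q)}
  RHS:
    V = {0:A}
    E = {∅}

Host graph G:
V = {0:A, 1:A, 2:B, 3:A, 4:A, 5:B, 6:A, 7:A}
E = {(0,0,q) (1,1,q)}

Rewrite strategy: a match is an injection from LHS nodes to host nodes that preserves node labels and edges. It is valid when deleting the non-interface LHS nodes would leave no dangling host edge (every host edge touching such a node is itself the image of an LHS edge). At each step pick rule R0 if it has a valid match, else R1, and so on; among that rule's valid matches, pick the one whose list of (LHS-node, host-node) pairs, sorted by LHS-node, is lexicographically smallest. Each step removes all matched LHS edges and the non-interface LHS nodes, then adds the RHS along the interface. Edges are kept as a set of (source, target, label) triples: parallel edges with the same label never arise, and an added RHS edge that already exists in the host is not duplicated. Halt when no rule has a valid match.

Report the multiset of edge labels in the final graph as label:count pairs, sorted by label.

Answer: (no edges)

Rewrite trace:
initial: |V|=8 |E|=2  E = 0-q->0 1-q->1
step 1: apply R2 at {0↦0, 1↦2, 2↦3, 3↦4}  → |V|=5 |E|=1  E = 1-q->1
step 2: apply R2 at {0↦1, 1↦5, 2↦0, 3↦6}  → |V|=2 |E|=0  E = ∅
final graph: no rule applies after step 2
NF edges: []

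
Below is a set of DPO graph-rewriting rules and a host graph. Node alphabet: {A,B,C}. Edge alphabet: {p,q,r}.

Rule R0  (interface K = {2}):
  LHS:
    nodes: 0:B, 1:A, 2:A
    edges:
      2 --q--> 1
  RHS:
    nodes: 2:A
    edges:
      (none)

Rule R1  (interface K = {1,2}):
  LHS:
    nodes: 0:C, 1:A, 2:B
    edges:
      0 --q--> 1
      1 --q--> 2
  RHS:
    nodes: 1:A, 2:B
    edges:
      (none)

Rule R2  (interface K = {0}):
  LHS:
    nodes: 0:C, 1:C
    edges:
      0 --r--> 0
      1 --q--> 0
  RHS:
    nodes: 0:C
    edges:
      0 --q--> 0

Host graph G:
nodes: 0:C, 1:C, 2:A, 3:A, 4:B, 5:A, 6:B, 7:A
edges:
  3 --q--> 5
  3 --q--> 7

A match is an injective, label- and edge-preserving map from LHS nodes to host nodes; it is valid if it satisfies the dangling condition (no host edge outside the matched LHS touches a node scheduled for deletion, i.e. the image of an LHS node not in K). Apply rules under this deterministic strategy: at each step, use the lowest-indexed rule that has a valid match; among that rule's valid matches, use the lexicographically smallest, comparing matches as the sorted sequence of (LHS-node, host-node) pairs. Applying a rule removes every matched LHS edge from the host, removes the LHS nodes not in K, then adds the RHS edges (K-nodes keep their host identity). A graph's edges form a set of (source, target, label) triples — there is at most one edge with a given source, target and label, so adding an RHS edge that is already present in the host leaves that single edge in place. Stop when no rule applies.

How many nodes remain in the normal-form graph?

initial: |V|=8 |E|=2  E = 3-q->5 3-q->7
step 1: apply R0 at {0↦4, 1↦5, 2↦3}  → |V|=6 |E|=1  E = 3-q->7
step 2: apply R0 at {0↦6, 1↦7, 2↦3}  → |V|=4 |E|=0  E = ∅
final graph: no rule applies after step 2
NF nodes: {0:C, 1:C, 2:A, 3:A}

Answer: 4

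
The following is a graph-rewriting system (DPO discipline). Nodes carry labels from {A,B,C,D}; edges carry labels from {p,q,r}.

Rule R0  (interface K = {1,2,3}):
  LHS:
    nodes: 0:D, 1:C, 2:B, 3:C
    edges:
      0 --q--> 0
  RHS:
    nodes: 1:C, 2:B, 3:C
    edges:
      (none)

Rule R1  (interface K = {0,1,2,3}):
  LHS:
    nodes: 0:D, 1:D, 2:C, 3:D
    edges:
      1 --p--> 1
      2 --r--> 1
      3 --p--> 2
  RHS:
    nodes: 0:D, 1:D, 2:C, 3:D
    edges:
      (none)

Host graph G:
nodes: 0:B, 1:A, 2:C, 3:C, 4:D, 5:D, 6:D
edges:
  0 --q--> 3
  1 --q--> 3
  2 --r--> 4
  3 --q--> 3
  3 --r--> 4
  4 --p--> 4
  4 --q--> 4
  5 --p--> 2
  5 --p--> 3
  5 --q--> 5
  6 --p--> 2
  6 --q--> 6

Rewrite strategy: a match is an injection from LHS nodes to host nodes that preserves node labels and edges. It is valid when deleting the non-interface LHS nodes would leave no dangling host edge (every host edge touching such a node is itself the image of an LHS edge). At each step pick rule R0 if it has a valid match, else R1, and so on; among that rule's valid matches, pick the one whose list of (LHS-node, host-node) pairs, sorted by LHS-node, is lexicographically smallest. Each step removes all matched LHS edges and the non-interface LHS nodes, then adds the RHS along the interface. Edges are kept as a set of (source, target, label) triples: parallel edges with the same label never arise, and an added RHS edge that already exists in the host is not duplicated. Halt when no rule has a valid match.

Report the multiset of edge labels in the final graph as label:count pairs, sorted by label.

start.  V:7 E:12  edges: 0-q->3 1-q->3 2-r->4 3-q->3 3-r->4 4-p->4 4-q->4 5-p->2 5-p->3 5-q->5 6-p->2 6-q->6
1. fire R1 via {0↦5, 1↦4, 2↦2, 3↦6}  →  V:7 E:9  edges: 0-q->3 1-q->3 3-q->3 3-r->4 4-q->4 5-p->2 5-p->3 5-q->5 6-q->6
2. fire R0 via {0↦6, 1↦2, 2↦0, 3↦3}  →  V:6 E:8  edges: 0-q->3 1-q->3 3-q->3 3-r->4 4-q->4 5-p->2 5-p->3 5-q->5
halt: no rule applies after step 2
NF edges: [(0, 3, 'q'), (1, 3, 'q'), (3, 3, 'q'), (3, 4, 'r'), (4, 4, 'q'), (5, 2, 'p'), (5, 3, 'p'), (5, 5, 'q')]

Answer: p:2 q:5 r:1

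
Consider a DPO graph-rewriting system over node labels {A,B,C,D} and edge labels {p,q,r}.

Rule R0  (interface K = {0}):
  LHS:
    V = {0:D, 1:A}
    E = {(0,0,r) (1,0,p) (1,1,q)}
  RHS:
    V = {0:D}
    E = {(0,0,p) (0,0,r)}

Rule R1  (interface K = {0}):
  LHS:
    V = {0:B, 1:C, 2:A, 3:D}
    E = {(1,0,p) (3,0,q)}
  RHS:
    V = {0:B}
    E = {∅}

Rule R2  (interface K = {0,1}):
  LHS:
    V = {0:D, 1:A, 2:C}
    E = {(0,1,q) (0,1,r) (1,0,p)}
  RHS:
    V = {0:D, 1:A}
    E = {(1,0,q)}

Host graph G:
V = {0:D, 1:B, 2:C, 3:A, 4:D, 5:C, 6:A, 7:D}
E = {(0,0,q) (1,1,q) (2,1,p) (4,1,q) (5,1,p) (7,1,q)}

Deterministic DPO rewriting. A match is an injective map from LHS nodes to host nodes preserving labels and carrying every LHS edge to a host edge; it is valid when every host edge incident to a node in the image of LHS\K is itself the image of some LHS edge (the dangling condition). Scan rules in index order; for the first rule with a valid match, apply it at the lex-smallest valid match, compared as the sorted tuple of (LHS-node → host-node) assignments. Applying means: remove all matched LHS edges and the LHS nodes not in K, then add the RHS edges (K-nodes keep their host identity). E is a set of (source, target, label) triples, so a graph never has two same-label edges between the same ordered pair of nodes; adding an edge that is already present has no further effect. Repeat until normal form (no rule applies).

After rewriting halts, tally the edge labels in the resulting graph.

[0] host  ⇒  8 nodes, 6 edges  {0-q->0 1-q->1 2-p->1 4-q->1 5-p->1 7-q->1}
[1] R1 @ {0↦1, 1↦2, 2↦3, 3↦4}  ⇒  5 nodes, 4 edges  {0-q->0 1-q->1 5-p->1 7-q->1}
[2] R1 @ {0↦1, 1↦5, 2↦6, 3↦7}  ⇒  2 nodes, 2 edges  {0-q->0 1-q->1}
normal form: no rule applies after step 2
NF edges: [(0, 0, 'q'), (1, 1, 'q')]

Answer: q:2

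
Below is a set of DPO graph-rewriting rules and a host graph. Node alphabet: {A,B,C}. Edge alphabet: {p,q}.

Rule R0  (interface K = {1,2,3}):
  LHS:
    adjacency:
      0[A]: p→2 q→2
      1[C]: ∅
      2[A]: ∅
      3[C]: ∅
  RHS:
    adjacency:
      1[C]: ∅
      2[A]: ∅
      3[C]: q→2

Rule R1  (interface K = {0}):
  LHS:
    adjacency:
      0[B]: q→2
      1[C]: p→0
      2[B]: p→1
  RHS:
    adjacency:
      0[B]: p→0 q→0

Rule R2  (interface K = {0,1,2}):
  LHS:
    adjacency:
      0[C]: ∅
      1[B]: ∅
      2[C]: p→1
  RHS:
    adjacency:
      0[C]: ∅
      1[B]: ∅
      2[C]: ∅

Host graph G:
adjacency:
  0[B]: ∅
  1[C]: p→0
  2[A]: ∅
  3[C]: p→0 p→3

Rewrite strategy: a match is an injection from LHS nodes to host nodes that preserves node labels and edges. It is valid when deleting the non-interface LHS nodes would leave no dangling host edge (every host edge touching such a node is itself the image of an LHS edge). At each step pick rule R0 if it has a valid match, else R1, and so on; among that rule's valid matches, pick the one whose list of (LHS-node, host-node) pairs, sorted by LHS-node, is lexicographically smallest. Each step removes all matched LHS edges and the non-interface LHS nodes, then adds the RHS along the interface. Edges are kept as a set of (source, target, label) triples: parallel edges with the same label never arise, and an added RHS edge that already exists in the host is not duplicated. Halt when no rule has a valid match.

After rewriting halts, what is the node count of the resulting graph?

initial: |V|=4 |E|=3  E = 1-p->0 3-p->0 3-p->3
step 1: apply R2 at {0↦1, 1↦0, 2↦3}  → |V|=4 |E|=2  E = 1-p->0 3-p->3
step 2: apply R2 at {0↦3, 1↦0, 2↦1}  → |V|=4 |E|=1  E = 3-p->3
halt: no rule applies after step 2
NF nodes: {0:B, 1:C, 2:A, 3:C}

Answer: 4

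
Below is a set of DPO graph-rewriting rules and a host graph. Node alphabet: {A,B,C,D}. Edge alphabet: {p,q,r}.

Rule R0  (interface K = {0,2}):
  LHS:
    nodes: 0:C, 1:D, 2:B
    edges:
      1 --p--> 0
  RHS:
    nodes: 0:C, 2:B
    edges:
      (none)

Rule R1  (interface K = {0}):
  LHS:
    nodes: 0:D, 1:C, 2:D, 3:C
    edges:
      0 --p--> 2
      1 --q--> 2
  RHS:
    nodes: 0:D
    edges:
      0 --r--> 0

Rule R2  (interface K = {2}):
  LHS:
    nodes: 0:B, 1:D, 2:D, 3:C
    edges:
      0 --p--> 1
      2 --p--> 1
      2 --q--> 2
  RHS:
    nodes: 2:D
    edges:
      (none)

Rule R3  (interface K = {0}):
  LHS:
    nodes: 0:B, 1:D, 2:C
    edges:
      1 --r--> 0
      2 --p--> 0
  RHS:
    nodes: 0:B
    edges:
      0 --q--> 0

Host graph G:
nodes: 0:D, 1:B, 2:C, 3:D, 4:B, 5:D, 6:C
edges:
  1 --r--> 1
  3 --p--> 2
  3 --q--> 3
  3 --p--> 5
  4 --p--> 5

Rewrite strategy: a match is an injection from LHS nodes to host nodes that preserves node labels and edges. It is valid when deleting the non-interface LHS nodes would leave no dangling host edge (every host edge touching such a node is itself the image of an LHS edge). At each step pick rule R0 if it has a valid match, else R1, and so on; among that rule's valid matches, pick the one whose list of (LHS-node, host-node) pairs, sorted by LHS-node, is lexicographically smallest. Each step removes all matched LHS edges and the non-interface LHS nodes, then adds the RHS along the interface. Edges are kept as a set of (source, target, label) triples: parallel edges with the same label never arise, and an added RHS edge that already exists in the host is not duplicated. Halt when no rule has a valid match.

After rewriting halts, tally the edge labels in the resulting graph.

Answer: r:1

Derivation:
[0] host  ⇒  7 nodes, 5 edges  {1-r->1 3-p->2 3-q->3 3-p->5 4-p->5}
[1] R2 @ {0↦4, 1↦5, 2↦3, 3↦6}  ⇒  4 nodes, 2 edges  {1-r->1 3-p->2}
[2] R0 @ {0↦2, 1↦3, 2↦1}  ⇒  3 nodes, 1 edges  {1-r->1}
halt: no rule applies after step 2
NF edges: [(1, 1, 'r')]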